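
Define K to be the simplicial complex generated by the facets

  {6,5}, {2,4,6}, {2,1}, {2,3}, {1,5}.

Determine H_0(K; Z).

H_0 ≅ Z.

Fix the vertex order 1 < 2 < 3 < 4 < 5 < 6 and write every simplex with vertices in increasing order. Then dim K = 2 and the simplices of K are:

  0-simplices (6): [1], [2], [3], [4], [5], [6]
  1-simplices (7): [1,2], [1,5], [2,3], [2,4], [2,6], [4,6], [5,6]
  2-simplices (1): [2,4,6]

Hence C_0 ≅ Z^6, C_1 ≅ Z^7, C_2 ≅ Z^1.

∂_1: C_1 → C_0 sends each edge [p,q] (with p < q) to q − p.
The 6×7 boundary matrix has rank 5 and Smith normal form diag(1,1,1,1,1).

∂_2: C_2 → C_1 maps a triangle to the signed sum of its edges. For instance
  ∂[2,4,6] = [4,6] − [2,6] + [2,4].
The 7×1 boundary matrix has rank 1 and Smith normal form diag(1).

Reading off H_k = ker ∂_k / im ∂_{k+1}:

  H_0: rank C_0 − rank ∂_1 = 6 − 5 = 1, and the invariant factors of ∂_1 are all 1, so H_0 ≅ Z.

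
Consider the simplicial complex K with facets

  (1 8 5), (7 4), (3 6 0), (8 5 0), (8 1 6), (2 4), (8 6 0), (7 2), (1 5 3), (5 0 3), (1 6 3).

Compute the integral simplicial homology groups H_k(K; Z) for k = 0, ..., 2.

Fix the vertex order 0 < 1 < 2 < 3 < 4 < 5 < 6 < 7 < 8 and write every simplex with vertices in increasing order. Then dim K = 2 and the simplices of K are:

  0-simplices (9): [0], [1], [2], [3], [4], [5], [6], [7], [8]
  1-simplices (15): [0,3], [0,5], [0,6], [0,8], [1,3], [1,5], [1,6], [1,8], [2,4], [2,7], [3,5], [3,6], [4,7], [5,8], [6,8]
  2-simplices (8): [0,3,5], [0,3,6], [0,5,8], [0,6,8], [1,3,5], [1,3,6], [1,5,8], [1,6,8]

giving chain groups C_0 ≅ Z^9, C_1 ≅ Z^15, C_2 ≅ Z^8.

∂_1: C_1 → C_0 is given by ∂[p,q] = [q] − [p]. For instance
  ∂[0,6] = [6] − [0].
This gives a 9×15 integer matrix of rank 7; reducing to Smith normal form yields diagonal entries (1,1,1,1,1,1,1).

Boundary ∂_2: C_2 → C_1 sends each 2-simplex [p,q,r] to [q,r] − [p,r] + [p,q]. For instance
  ∂[1,5,8] = [5,8] − [1,8] + [1,5],
  ∂[0,3,6] = [3,6] − [0,6] + [0,3].
This gives a 15×8 integer matrix of rank 7; reducing to Smith normal form yields diagonal entries (1,1,1,1,1,1,1).

Reading off H_k = ker ∂_k / im ∂_{k+1}:

  H_0: rank C_0 − rank ∂_1 = 9 − 7 = 2, and the invariant factors of ∂_1 are all 1, so H_0 = Z^2.
  H_1: rank ker ∂_1 − rank ∂_2 = (15 − 7) − 7 = 1, and the invariant factors of ∂_2 are all 1, so H_1 = Z.
  H_2: rank ker ∂_2 − rank ∂_3 = (8 − 7) − 0 = 1, and there is no ∂_3, so H_2 = Z.

As a check, the Euler characteristic is 9 − 15 + 8 = 2, which agrees with 2 − 1 + 1 = 2.

H_0 ≅ Z^2,  H_1 ≅ Z,  H_2 ≅ Z.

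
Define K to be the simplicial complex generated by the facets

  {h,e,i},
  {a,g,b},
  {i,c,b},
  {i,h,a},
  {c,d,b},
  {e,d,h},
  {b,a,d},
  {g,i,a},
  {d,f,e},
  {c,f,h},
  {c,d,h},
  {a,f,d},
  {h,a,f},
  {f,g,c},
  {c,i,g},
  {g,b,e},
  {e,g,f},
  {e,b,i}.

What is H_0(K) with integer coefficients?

H_0 ≅ Z.

K has 9 vertices, 27 edges, 18 triangles.
rank ∂_0 = 0, rank ∂_1 = 8 ⇒ b_0 = 9 − 0 − 8 = 1; all invariant factors of ∂_1 are 1 so no torsion. So H_0 = Z.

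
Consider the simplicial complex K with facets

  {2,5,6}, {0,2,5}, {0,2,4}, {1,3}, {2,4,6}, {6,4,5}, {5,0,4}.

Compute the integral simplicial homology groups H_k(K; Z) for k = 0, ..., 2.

H_0 = Z^2,  H_1 = 0,  H_2 = Z.

Take the total order 0 < 1 < 2 < 3 < 4 < 5 < 6 on the vertex set. Then K (dimension 2) consists of the simplices:

  0-simplices (7): [0], [1], [2], [3], [4], [5], [6]
  1-simplices (10): [0,2], [0,4], [0,5], [1,3], [2,4], [2,5], [2,6], [4,5], [4,6], [5,6]
  2-simplices (6): [0,2,4], [0,2,5], [0,4,5], [2,4,6], [2,5,6], [4,5,6]

Hence C_0 ≅ Z^7, C_1 ≅ Z^10, C_2 ≅ Z^6.

∂_1: C_1 → C_0 is given by ∂[p,q] = [q] − [p]. For instance
  ∂[2,5] = [5] − [2].
The 7×10 boundary matrix has rank 5 and Smith normal form diag(1,1,1,1,1).

∂_2: C_2 → C_1 acts by ∂[p,q,r] = [q,r] − [p,r] + [p,q]. For instance
  ∂[0,2,4] = [2,4] − [0,4] + [0,2],
  ∂[4,5,6] = [5,6] − [4,6] + [4,5].
The 10×6 boundary matrix has rank 5 and Smith normal form diag(1,1,1,1,1).

Now H_k = ker ∂_k / im ∂_{k+1}, so:

  H_0: rank C_0 − rank ∂_1 = 7 − 5 = 2, and the invariant factors of ∂_1 are all 1, so H_0 = Z^2.
  H_1: rank ker ∂_1 − rank ∂_2 = (10 − 5) − 5 = 0, and the invariant factors of ∂_2 are all 1, so H_1 = 0.
  H_2: rank ker ∂_2 − rank ∂_3 = (6 − 5) − 0 = 1, and there is no ∂_3, so H_2 = Z.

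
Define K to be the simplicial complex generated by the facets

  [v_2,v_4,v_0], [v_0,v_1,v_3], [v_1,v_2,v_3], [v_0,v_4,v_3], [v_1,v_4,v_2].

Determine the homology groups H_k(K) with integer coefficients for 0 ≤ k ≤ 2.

H_0 = Z,  H_1 = Z,  H_2 = 0.

Order the vertices as v_0 < v_1 < v_2 < v_3 < v_4. Listing each simplex with vertices in this order, K has dimension 2 with simplices:

  0-simplices (5): [v_0], [v_1], [v_2], [v_3], [v_4]
  1-simplices (10): [v_0,v_1], [v_0,v_2], [v_0,v_3], [v_0,v_4], [v_1,v_2], [v_1,v_3], [v_1,v_4], [v_2,v_3], [v_2,v_4], [v_3,v_4]
  2-simplices (5): [v_0,v_1,v_3], [v_0,v_2,v_4], [v_0,v_3,v_4], [v_1,v_2,v_3], [v_1,v_2,v_4]

so the chain groups are C_0 ≅ Z^5, C_1 ≅ Z^10, C_2 ≅ Z^5.

Boundary ∂_1: C_1 → C_0 sends each edge [p,q] (with p < q) to q − p.
As a 5×10 matrix over Z this has rank 4, with invariant factors (1,1,1,1).

The boundary map ∂_2: C_2 → C_1 acts by ∂[p,q,r] = [q,r] − [p,r] + [p,q]. For instance
  ∂[v_1,v_2,v_4] = [v_2,v_4] − [v_1,v_4] + [v_1,v_2],
  ∂[v_0,v_2,v_4] = [v_2,v_4] − [v_0,v_4] + [v_0,v_2].
As a 10×5 matrix over Z this has rank 5, with invariant factors (1,1,1,1,1).

Now H_k = ker ∂_k / im ∂_{k+1}, so:

  H_0: rank C_0 − rank ∂_1 = 5 − 4 = 1, and the invariant factors of ∂_1 are all 1, so H_0 ≅ Z.
  H_1: rank ker ∂_1 − rank ∂_2 = (10 − 4) − 5 = 1, and the invariant factors of ∂_2 are all 1, so H_1 ≅ Z.
  H_2: rank ker ∂_2 − rank ∂_3 = (5 − 5) − 0 = 0, and there is no ∂_3, so H_2 ≅ 0.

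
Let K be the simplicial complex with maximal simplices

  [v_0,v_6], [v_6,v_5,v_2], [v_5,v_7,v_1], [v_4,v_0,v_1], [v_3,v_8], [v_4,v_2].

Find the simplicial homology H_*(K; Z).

H_0 ≅ Z^2,  H_1 ≅ Z^2,  H_2 = 0.

We work with the vertex ordering v_0 < v_1 < v_2 < v_3 < v_4 < v_5 < v_6 < v_7 < v_8. The simplices of K, each written with vertices in increasing order, are:

  0-simplices (9): [v_0], [v_1], [v_2], [v_3], [v_4], [v_5], [v_6], [v_7], [v_8]
  1-simplices (12): [v_0,v_1], [v_0,v_4], [v_0,v_6], [v_1,v_4], [v_1,v_5], [v_1,v_7], [v_2,v_4], [v_2,v_5], [v_2,v_6], [v_3,v_8], [v_5,v_6], [v_5,v_7]
  2-simplices (3): [v_0,v_1,v_4], [v_1,v_5,v_7], [v_2,v_5,v_6]

Hence C_0 ≅ Z^9, C_1 ≅ Z^12, C_2 ≅ Z^3.

∂_1: C_1 → C_0 is given by ∂[p,q] = [q] − [p].
As a 9×12 matrix over Z this has rank 7, with invariant factors (1,1,1,1,1,1,1).

The boundary map ∂_2: C_2 → C_1 maps a triangle to the signed sum of its edges. For instance
  ∂[v_1,v_5,v_7] = [v_5,v_7] − [v_1,v_7] + [v_1,v_5],
  ∂[v_2,v_5,v_6] = [v_5,v_6] − [v_2,v_6] + [v_2,v_5].
The 12×3 boundary matrix has rank 3 and Smith normal form diag(1,1,1).

Now H_k = ker ∂_k / im ∂_{k+1}, so:

  H_0: rank C_0 − rank ∂_1 = 9 − 7 = 2, and the invariant factors of ∂_1 are all 1, so H_0 ≅ Z^2.
  H_1: rank ker ∂_1 − rank ∂_2 = (12 − 7) − 3 = 2, and the invariant factors of ∂_2 are all 1, so H_1 ≅ Z^2.
  H_2: rank ker ∂_2 − rank ∂_3 = (3 − 3) − 0 = 0, and there is no ∂_3, so H_2 ≅ 0.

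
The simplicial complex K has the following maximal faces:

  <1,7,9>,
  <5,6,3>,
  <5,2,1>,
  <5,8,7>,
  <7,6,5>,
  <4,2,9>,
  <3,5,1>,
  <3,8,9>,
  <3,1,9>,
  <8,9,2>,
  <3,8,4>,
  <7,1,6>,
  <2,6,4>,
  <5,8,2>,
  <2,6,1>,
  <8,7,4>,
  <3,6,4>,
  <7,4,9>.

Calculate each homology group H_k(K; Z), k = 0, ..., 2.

Take the total order 1 < 2 < 3 < 4 < 5 < 6 < 7 < 8 < 9 on the vertex set. Then K (dimension 2) consists of the simplices:

  0-simplices (9): [1], [2], [3], [4], [5], [6], [7], [8], [9]
  1-simplices (27): (27 of them)
  2-simplices (18): [1,2,5], [1,2,6], [1,3,5], [1,3,9], [1,6,7], [1,7,9], [2,4,6], [2,4,9], [2,5,8], [2,8,9], [3,4,6], [3,4,8], [3,5,6], [3,8,9], [4,7,8], [4,7,9], [5,6,7], [5,7,8]

so the chain groups are C_0 ≅ Z^9, C_1 ≅ Z^27, C_2 ≅ Z^18.

Boundary ∂_1: C_1 → C_0 maps an edge to its endpoints' difference, ∂[p,q] = q − p.
The 9×27 boundary matrix has rank 8 and Smith normal form diag(1,1,1,1,1,1,1,1).

Boundary ∂_2: C_2 → C_1 sends each 2-simplex [p,q,r] to [q,r] − [p,r] + [p,q]. For instance
  ∂[5,7,8] = [7,8] − [5,8] + [5,7],
  ∂[3,4,6] = [4,6] − [3,6] + [3,4].
As a 27×18 matrix over Z this has rank 18, with invariant factors (1,1,1,1,1,1,1,1,1,1,1,1,1,1,1,1,1,2).

Reading off H_k = ker ∂_k / im ∂_{k+1}:

  H_0: rank C_0 − rank ∂_1 = 9 − 8 = 1, and the invariant factors of ∂_1 are all 1, so H_0 ≅ Z.
  H_1: rank ker ∂_1 − rank ∂_2 = (27 − 8) − 18 = 1, and ∂_2 has invariant factor 2 > 1, so H_1 ≅ Z ⊕ Z/2Z.
  H_2: rank ker ∂_2 − rank ∂_3 = (18 − 18) − 0 = 0, and there is no ∂_3, so H_2 ≅ 0.

As a check, the Euler characteristic is 9 − 27 + 18 = 0, which agrees with 1 − 1 + 0 = 0.

H_0 ≅ Z,  H_1 ≅ Z ⊕ Z/2Z,  H_2 = 0.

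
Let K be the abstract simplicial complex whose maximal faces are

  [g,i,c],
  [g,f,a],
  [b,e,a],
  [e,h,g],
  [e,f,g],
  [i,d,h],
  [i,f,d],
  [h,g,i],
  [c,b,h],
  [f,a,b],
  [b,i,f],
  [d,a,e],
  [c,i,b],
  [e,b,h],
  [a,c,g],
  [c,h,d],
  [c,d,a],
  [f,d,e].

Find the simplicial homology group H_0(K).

H_0 ≅ Z.

Order the vertices as a < b < c < d < e < f < g < h < i. Listing each simplex with vertices in this order, K has dimension 2 with simplices:

  0-simplices (9): a, b, c, d, e, f, g, h, i
  1-simplices (27): ab, ac, ad, ae, af, ag, bc, be, bf, bh, bi, cd, cg, ch, ci, de, df, dh, di, ef, eg, eh, fg, fi, gh, gi, hi
  2-simplices (18): abe, abf, acd, acg, ade, afg, bch, bci, beh, bfi, cdh, cgi, def, dfi, dhi, efg, egh, ghi

giving chain groups C_0 ≅ Z^9, C_1 ≅ Z^27, C_2 ≅ Z^18.

Boundary ∂_1: C_1 → C_0 maps an edge to its endpoints' difference, ∂[p,q] = q − p. For instance
  ∂hi = i − h.
As a 9×27 matrix over Z this has rank 8, with invariant factors (1,1,1,1,1,1,1,1).

∂_2: C_2 → C_1 maps a triangle to the signed sum of its edges. For instance
  ∂cdh = dh − ch + cd,
  ∂bfi = fi − bi + bf.
The resulting 27×18 matrix has rank 18, and its Smith normal form has invariant factors (1,1,1,1,1,1,1,1,1,1,1,1,1,1,1,1,1,2).

From H_k ≅ ker(∂_k) / im(∂_{k+1}) we obtain:

  H_0: rank C_0 − rank ∂_1 = 9 − 8 = 1, and the invariant factors of ∂_1 are all 1, so H_0 = Z.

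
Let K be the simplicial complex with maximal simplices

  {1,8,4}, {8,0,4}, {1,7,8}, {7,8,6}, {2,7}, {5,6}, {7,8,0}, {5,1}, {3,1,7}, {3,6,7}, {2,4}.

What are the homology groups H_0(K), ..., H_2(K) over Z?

K has 9 vertices, 17 edges, 7 triangles.
rank ∂_0 = 0, rank ∂_1 = 8 ⇒ b_0 = 9 − 0 − 8 = 1; all invariant factors of ∂_1 are 1 so no torsion. So H_0 ≅ Z.
rank ∂_1 = 8, rank ∂_2 = 7 ⇒ b_1 = 17 − 8 − 7 = 2; all invariant factors of ∂_2 are 1 so no torsion. So H_1 ≅ Z^2.
rank ∂_2 = 7, rank ∂_3 = 0 ⇒ b_2 = 7 − 7 − 0 = 0. So H_2 ≅ 0.

H_0 = Z,  H_1 = Z^2,  H_2 = 0.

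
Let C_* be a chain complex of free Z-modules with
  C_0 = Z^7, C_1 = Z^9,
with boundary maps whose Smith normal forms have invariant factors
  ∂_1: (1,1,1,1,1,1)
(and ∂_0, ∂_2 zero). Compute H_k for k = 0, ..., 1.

H_0: b_0 = 7 − 0 − 6 = 1; torsion from ∂_1 factors > 1: none. So H_0 ≅ Z.
H_1: b_1 = 9 − 6 − 0 = 3; torsion from ∂_2 factors > 1: none. So H_1 ≅ Z^3.

H_0 ≅ Z,  H_1 ≅ Z^3.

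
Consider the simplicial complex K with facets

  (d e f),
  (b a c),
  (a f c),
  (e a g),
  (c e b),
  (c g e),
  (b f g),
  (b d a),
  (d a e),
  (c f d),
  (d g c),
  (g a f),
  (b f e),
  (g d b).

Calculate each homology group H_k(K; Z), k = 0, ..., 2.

Order the vertices as a < b < c < d < e < f < g. Listing each simplex with vertices in this order, K has dimension 2 with simplices:

  0-simplices (7): a, b, c, d, e, f, g
  1-simplices (21): ab, ac, ad, ae, af, ag, bc, bd, be, bf, bg, cd, ce, cf, cg, de, df, dg, ef, eg, fg
  2-simplices (14): abc, abd, acf, ade, aeg, afg, bce, bdg, bef, bfg, cdf, cdg, ceg, def

giving chain groups C_0 ≅ Z^7, C_1 ≅ Z^21, C_2 ≅ Z^14.

The boundary map ∂_1: C_1 → C_0 sends each edge [p,q] (with p < q) to q − p. For instance
  ∂ae = e − a.
The 7×21 boundary matrix has rank 6 and Smith normal form diag(1,1,1,1,1,1).

∂_2: C_2 → C_1 maps a triangle to the signed sum of its edges. For instance
  ∂bdg = dg − bg + bd,
  ∂bef = ef − bf + be.
The 21×14 boundary matrix has rank 13 and Smith normal form diag(1,1,1,1,1,1,1,1,1,1,1,1,1).

Computing H_k = (kernel of ∂_k) / (image of ∂_{k+1}):

  H_0: rank C_0 − rank ∂_1 = 7 − 6 = 1, and the invariant factors of ∂_1 are all 1, so H_0 = Z.
  H_1: rank ker ∂_1 − rank ∂_2 = (21 − 6) − 13 = 2, and the invariant factors of ∂_2 are all 1, so H_1 = Z^2.
  H_2: rank ker ∂_2 − rank ∂_3 = (14 − 13) − 0 = 1, and there is no ∂_3, so H_2 = Z.

As a check, the Euler characteristic is 7 − 21 + 14 = 0, which agrees with 1 − 2 + 1 = 0.
(K is a triangulation of the torus T^2.)

H_0 ≅ Z,  H_1 ≅ Z^2,  H_2 ≅ Z.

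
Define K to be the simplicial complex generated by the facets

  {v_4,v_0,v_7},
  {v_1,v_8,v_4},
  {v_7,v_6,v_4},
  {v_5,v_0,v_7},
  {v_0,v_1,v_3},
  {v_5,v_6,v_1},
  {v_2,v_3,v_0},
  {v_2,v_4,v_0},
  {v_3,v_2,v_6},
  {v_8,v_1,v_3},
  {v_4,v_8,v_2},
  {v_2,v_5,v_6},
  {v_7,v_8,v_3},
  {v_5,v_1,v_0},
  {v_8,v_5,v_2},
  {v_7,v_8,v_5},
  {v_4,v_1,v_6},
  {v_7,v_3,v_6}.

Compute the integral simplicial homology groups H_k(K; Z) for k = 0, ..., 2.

H_0 = Z,  H_1 = Z^2,  H_2 = Z.

Fix the vertex order v_0 < v_1 < v_2 < v_3 < v_4 < v_5 < v_6 < v_7 < v_8 and write every simplex with vertices in increasing order. Then dim K = 2 and the simplices of K are:

  0-simplices (9): [v_0], [v_1], [v_2], [v_3], [v_4], [v_5], [v_6], [v_7], [v_8]
  1-simplices (27): (27 of them)
  2-simplices (18): (18 of them)

giving chain groups C_0 ≅ Z^9, C_1 ≅ Z^27, C_2 ≅ Z^18.

∂_1: C_1 → C_0 maps an edge to its endpoints' difference, ∂[p,q] = q − p. For instance
  ∂[v_1,v_8] = [v_8] − [v_1].
The 9×27 boundary matrix has rank 8 and Smith normal form diag(1,1,1,1,1,1,1,1).

The boundary map ∂_2: C_2 → C_1 maps a triangle to the signed sum of its edges. For instance
  ∂[v_1,v_4,v_8] = [v_4,v_8] − [v_1,v_8] + [v_1,v_4],
  ∂[v_0,v_2,v_4] = [v_2,v_4] − [v_0,v_4] + [v_0,v_2].
As a 27×18 matrix over Z this has rank 17, with invariant factors (1,1,1,1,1,1,1,1,1,1,1,1,1,1,1,1,1).

Reading off H_k = ker ∂_k / im ∂_{k+1}:

  H_0: rank C_0 − rank ∂_1 = 9 − 8 = 1, and the invariant factors of ∂_1 are all 1, so H_0 ≅ Z.
  H_1: rank ker ∂_1 − rank ∂_2 = (27 − 8) − 17 = 2, and the invariant factors of ∂_2 are all 1, so H_1 ≅ Z^2.
  H_2: rank ker ∂_2 − rank ∂_3 = (18 − 17) − 0 = 1, and there is no ∂_3, so H_2 ≅ Z.

(K is a triangulation of the torus T^2.)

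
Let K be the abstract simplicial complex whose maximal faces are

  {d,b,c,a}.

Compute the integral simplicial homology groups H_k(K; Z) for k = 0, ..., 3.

H_0 = Z,  H_1 = 0,  H_2 = 0,  H_3 = 0.

We work with the vertex ordering a < b < c < d. The simplices of K, each written with vertices in increasing order, are:

  0-simplices (4): a, b, c, d
  1-simplices (6): ab, ac, ad, bc, bd, cd
  2-simplices (4): abc, abd, acd, bcd
  3-simplices (1): abcd

Hence C_0 ≅ Z^4, C_1 ≅ Z^6, C_2 ≅ Z^4, C_3 ≅ Z^1.

∂_1: C_1 → C_0 is given by ∂[p,q] = [q] − [p].
The 4×6 boundary matrix has rank 3 and Smith normal form diag(1,1,1).

The boundary map ∂_2: C_2 → C_1 acts by ∂[p,q,r] = [q,r] − [p,r] + [p,q]. For instance
  ∂abc = bc − ac + ab,
  ∂bcd = cd − bd + bc.
As a 6×4 matrix over Z this has rank 3, with invariant factors (1,1,1).

Boundary ∂_3: C_3 → C_2 sends each 3-simplex σ to the alternating sum Σ_i (−1)^i (σ with its i-th vertex removed). For instance
  ∂abcd = bcd − acd + abd − abc.
This gives a 4×1 integer matrix of rank 1; reducing to Smith normal form yields diagonal entries (1).

Now H_k = ker ∂_k / im ∂_{k+1}, so:

  H_0: rank C_0 − rank ∂_1 = 4 − 3 = 1, and the invariant factors of ∂_1 are all 1, so H_0 ≅ Z.
  H_1: rank ker ∂_1 − rank ∂_2 = (6 − 3) − 3 = 0, and the invariant factors of ∂_2 are all 1, so H_1 ≅ 0.
  H_2: rank ker ∂_2 − rank ∂_3 = (4 − 3) − 1 = 0, and the invariant factors of ∂_3 are all 1, so H_2 ≅ 0.
  H_3: rank ker ∂_3 − rank ∂_4 = (1 − 1) − 0 = 0, and there is no ∂_4, so H_3 ≅ 0.

As a check, the Euler characteristic is 4 − 6 + 4 − 1 = 1, which agrees with 1 − 0 + 0 − 0 = 1.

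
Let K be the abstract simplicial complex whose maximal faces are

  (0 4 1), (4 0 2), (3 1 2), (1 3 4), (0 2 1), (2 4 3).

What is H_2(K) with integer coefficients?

Order the vertices as 0 < 1 < 2 < 3 < 4. Listing each simplex with vertices in this order, K has dimension 2 with simplices:

  0-simplices (5): [0], [1], [2], [3], [4]
  1-simplices (9): [0,1], [0,2], [0,4], [1,2], [1,3], [1,4], [2,3], [2,4], [3,4]
  2-simplices (6): [0,1,2], [0,1,4], [0,2,4], [1,2,3], [1,3,4], [2,3,4]

so the chain groups are C_0 ≅ Z^5, C_1 ≅ Z^9, C_2 ≅ Z^6.

∂_1: C_1 → C_0 sends each edge [p,q] (with p < q) to q − p. For instance
  ∂[1,4] = [4] − [1].
The resulting 5×9 matrix has rank 4, and its Smith normal form has invariant factors (1,1,1,1).

∂_2: C_2 → C_1 sends each 2-simplex [p,q,r] to [q,r] − [p,r] + [p,q]. For instance
  ∂[2,3,4] = [3,4] − [2,4] + [2,3],
  ∂[0,1,2] = [1,2] − [0,2] + [0,1].
The 9×6 boundary matrix has rank 5 and Smith normal form diag(1,1,1,1,1).

From H_k ≅ ker(∂_k) / im(∂_{k+1}) we obtain:

  H_2: rank ker ∂_2 − rank ∂_3 = (6 − 5) − 0 = 1, and there is no ∂_3, so H_2 = Z.

(K is a triangulation of the 2-sphere S^2.)

H_2 ≅ Z.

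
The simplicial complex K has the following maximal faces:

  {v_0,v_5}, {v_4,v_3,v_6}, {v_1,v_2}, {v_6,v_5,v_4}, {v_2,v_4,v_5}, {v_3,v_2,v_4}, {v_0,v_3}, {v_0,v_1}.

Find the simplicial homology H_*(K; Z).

We work with the vertex ordering v_0 < v_1 < v_2 < v_3 < v_4 < v_5 < v_6. The simplices of K, each written with vertices in increasing order, are:

  0-simplices (7): [v_0], [v_1], [v_2], [v_3], [v_4], [v_5], [v_6]
  1-simplices (12): [v_0,v_1], [v_0,v_3], [v_0,v_5], [v_1,v_2], [v_2,v_3], [v_2,v_4], [v_2,v_5], [v_3,v_4], [v_3,v_6], [v_4,v_5], [v_4,v_6], [v_5,v_6]
  2-simplices (4): [v_2,v_3,v_4], [v_2,v_4,v_5], [v_3,v_4,v_6], [v_4,v_5,v_6]

giving chain groups C_0 ≅ Z^7, C_1 ≅ Z^12, C_2 ≅ Z^4.

Boundary ∂_1: C_1 → C_0 sends each edge [p,q] (with p < q) to q − p. For instance
  ∂[v_0,v_1] = [v_1] − [v_0].
The 7×12 boundary matrix has rank 6 and Smith normal form diag(1,1,1,1,1,1).

∂_2: C_2 → C_1 acts by ∂[p,q,r] = [q,r] − [p,r] + [p,q]. For instance
  ∂[v_2,v_4,v_5] = [v_4,v_5] − [v_2,v_5] + [v_2,v_4],
  ∂[v_3,v_4,v_6] = [v_4,v_6] − [v_3,v_6] + [v_3,v_4].
The resulting 12×4 matrix has rank 4, and its Smith normal form has invariant factors (1,1,1,1).

Reading off H_k = ker ∂_k / im ∂_{k+1}:

  H_0: rank C_0 − rank ∂_1 = 7 − 6 = 1, and the invariant factors of ∂_1 are all 1, so H_0 = Z.
  H_1: rank ker ∂_1 − rank ∂_2 = (12 − 6) − 4 = 2, and the invariant factors of ∂_2 are all 1, so H_1 = Z^2.
  H_2: rank ker ∂_2 − rank ∂_3 = (4 − 4) − 0 = 0, and there is no ∂_3, so H_2 = 0.

H_0 ≅ Z,  H_1 ≅ Z^2,  H_2 = 0.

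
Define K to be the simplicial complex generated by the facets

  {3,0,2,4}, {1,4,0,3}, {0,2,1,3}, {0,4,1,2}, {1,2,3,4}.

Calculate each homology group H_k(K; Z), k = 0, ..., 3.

K has 5 vertices, 10 edges, 10 triangles, 5 3-simplices.
rank ∂_0 = 0, rank ∂_1 = 4 ⇒ b_0 = 5 − 0 − 4 = 1; all invariant factors of ∂_1 are 1 so no torsion. So H_0 = Z.
rank ∂_1 = 4, rank ∂_2 = 6 ⇒ b_1 = 10 − 4 − 6 = 0; all invariant factors of ∂_2 are 1 so no torsion. So H_1 = 0.
rank ∂_2 = 6, rank ∂_3 = 4 ⇒ b_2 = 10 − 6 − 4 = 0; all invariant factors of ∂_3 are 1 so no torsion. So H_2 = 0.
rank ∂_3 = 4, rank ∂_4 = 0 ⇒ b_3 = 5 − 4 − 0 = 1. So H_3 = Z.

H_0 = Z,  H_1 = 0,  H_2 = 0,  H_3 = Z.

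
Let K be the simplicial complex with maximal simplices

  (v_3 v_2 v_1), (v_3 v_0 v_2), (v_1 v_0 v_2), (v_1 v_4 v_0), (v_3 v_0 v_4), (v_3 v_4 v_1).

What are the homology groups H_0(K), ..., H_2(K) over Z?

H_0 ≅ Z,  H_1 = 0,  H_2 ≅ Z.

Take the total order v_0 < v_1 < v_2 < v_3 < v_4 on the vertex set. Then K (dimension 2) consists of the simplices:

  0-simplices (5): [v_0], [v_1], [v_2], [v_3], [v_4]
  1-simplices (9): [v_0,v_1], [v_0,v_2], [v_0,v_3], [v_0,v_4], [v_1,v_2], [v_1,v_3], [v_1,v_4], [v_2,v_3], [v_3,v_4]
  2-simplices (6): [v_0,v_1,v_2], [v_0,v_1,v_4], [v_0,v_2,v_3], [v_0,v_3,v_4], [v_1,v_2,v_3], [v_1,v_3,v_4]

giving chain groups C_0 ≅ Z^5, C_1 ≅ Z^9, C_2 ≅ Z^6.

∂_1: C_1 → C_0 is given by ∂[p,q] = [q] − [p].
This gives a 5×9 integer matrix of rank 4; reducing to Smith normal form yields diagonal entries (1,1,1,1).

Boundary ∂_2: C_2 → C_1 acts by ∂[p,q,r] = [q,r] − [p,r] + [p,q]. For instance
  ∂[v_1,v_2,v_3] = [v_2,v_3] − [v_1,v_3] + [v_1,v_2],
  ∂[v_1,v_3,v_4] = [v_3,v_4] − [v_1,v_4] + [v_1,v_3].
As a 9×6 matrix over Z this has rank 5, with invariant factors (1,1,1,1,1).

From H_k ≅ ker(∂_k) / im(∂_{k+1}) we obtain:

  H_0: rank C_0 − rank ∂_1 = 5 − 4 = 1, and the invariant factors of ∂_1 are all 1, so H_0 = Z.
  H_1: rank ker ∂_1 − rank ∂_2 = (9 − 4) − 5 = 0, and the invariant factors of ∂_2 are all 1, so H_1 = 0.
  H_2: rank ker ∂_2 − rank ∂_3 = (6 − 5) − 0 = 1, and there is no ∂_3, so H_2 = Z.

As a check, the Euler characteristic is 5 − 9 + 6 = 2, which agrees with 1 − 0 + 1 = 2.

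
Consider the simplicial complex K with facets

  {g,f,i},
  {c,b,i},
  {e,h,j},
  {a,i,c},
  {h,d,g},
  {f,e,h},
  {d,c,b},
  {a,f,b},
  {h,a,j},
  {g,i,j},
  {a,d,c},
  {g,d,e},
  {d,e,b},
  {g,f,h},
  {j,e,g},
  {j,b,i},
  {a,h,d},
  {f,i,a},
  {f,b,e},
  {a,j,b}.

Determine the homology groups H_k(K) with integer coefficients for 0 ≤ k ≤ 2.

We work with the vertex ordering a < b < c < d < e < f < g < h < i < j. The simplices of K, each written with vertices in increasing order, are:

  0-simplices (10): a, b, c, d, e, f, g, h, i, j
  1-simplices (30): ab, ac, ad, af, ah, ai, aj, bc, bd, be, bf, bi, bj, cd, ci, de, dg, dh, ef, eg, eh, ej, fg, fh, fi, gh, gi, gj, hj, ij
  2-simplices (20): abf, abj, acd, aci, adh, afi, ahj, bcd, bci, bde, bef, bij, deg, dgh, efh, egj, ehj, fgh, fgi, gij

so the chain groups are C_0 ≅ Z^10, C_1 ≅ Z^30, C_2 ≅ Z^20.

∂_1: C_1 → C_0 maps an edge to its endpoints' difference, ∂[p,q] = q − p. For instance
  ∂ab = b − a.
This gives a 10×30 integer matrix of rank 9; reducing to Smith normal form yields diagonal entries (1,1,1,1,1,1,1,1,1).

Boundary ∂_2: C_2 → C_1 acts by ∂[p,q,r] = [q,r] − [p,r] + [p,q]. For instance
  ∂abf = bf − af + ab,
  ∂efh = fh − eh + ef.
As a 30×20 matrix over Z this has rank 20, with invariant factors (1,1,1,1,1,1,1,1,1,1,1,1,1,1,1,1,1,1,1,2).

Reading off H_k = ker ∂_k / im ∂_{k+1}:

  H_0: rank C_0 − rank ∂_1 = 10 − 9 = 1, and the invariant factors of ∂_1 are all 1, so H_0 ≅ Z.
  H_1: rank ker ∂_1 − rank ∂_2 = (30 − 9) − 20 = 1, and ∂_2 has invariant factor 2 > 1, so H_1 ≅ Z ⊕ Z_2.
  H_2: rank ker ∂_2 − rank ∂_3 = (20 − 20) − 0 = 0, and there is no ∂_3, so H_2 ≅ 0.

(K is a triangulation of the Klein bottle.)

H_0 ≅ Z,  H_1 ≅ Z ⊕ Z_2,  H_2 = 0.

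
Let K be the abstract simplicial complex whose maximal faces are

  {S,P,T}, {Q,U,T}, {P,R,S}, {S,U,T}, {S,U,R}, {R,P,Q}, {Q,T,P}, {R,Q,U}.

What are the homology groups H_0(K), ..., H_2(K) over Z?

H_0 = Z,  H_1 = 0,  H_2 = Z.

Take the total order P < Q < R < S < T < U on the vertex set. Then K (dimension 2) consists of the simplices:

  0-simplices (6): P, Q, R, S, T, U
  1-simplices (12): PQ, PR, PS, PT, QR, QT, QU, RS, RU, ST, SU, TU
  2-simplices (8): PQR, PQT, PRS, PST, QRU, QTU, RSU, STU

Hence C_0 ≅ Z^6, C_1 ≅ Z^12, C_2 ≅ Z^8.

∂_1: C_1 → C_0 is given by ∂[p,q] = [q] − [p].
This gives a 6×12 integer matrix of rank 5; reducing to Smith normal form yields diagonal entries (1,1,1,1,1).

Boundary ∂_2: C_2 → C_1 maps a triangle to the signed sum of its edges. For instance
  ∂QTU = TU − QU + QT,
  ∂PST = ST − PT + PS.
This gives a 12×8 integer matrix of rank 7; reducing to Smith normal form yields diagonal entries (1,1,1,1,1,1,1).

Now H_k = ker ∂_k / im ∂_{k+1}, so:

  H_0: rank C_0 − rank ∂_1 = 6 − 5 = 1, and the invariant factors of ∂_1 are all 1, so H_0 = Z.
  H_1: rank ker ∂_1 − rank ∂_2 = (12 − 5) − 7 = 0, and the invariant factors of ∂_2 are all 1, so H_1 = 0.
  H_2: rank ker ∂_2 − rank ∂_3 = (8 − 7) − 0 = 1, and there is no ∂_3, so H_2 = Z.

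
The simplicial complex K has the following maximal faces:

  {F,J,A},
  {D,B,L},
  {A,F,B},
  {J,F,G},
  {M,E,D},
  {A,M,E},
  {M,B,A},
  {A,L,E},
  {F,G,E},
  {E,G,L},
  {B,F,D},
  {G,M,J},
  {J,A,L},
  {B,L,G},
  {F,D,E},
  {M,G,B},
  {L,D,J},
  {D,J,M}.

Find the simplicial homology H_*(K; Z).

H_0 = Z,  H_1 = Z^2,  H_2 = Z.

We work with the vertex ordering A < B < D < E < F < G < J < L < M. The simplices of K, each written with vertices in increasing order, are:

  0-simplices (9): A, B, D, E, F, G, J, L, M
  1-simplices (27): AB, AE, AF, AJ, AL, AM, BD, BF, BG, BL, BM, DE, DF, DJ, DL, DM, EF, EG, EL, EM, FG, FJ, GJ, GL, GM, JL, JM
  2-simplices (18): ABF, ABM, AEL, AEM, AFJ, AJL, BDF, BDL, BGL, BGM, DEF, DEM, DJL, DJM, EFG, EGL, FGJ, GJM

Hence C_0 ≅ Z^9, C_1 ≅ Z^27, C_2 ≅ Z^18.

∂_1: C_1 → C_0 sends each edge [p,q] (with p < q) to q − p. For instance
  ∂EG = G − E.
The 9×27 boundary matrix has rank 8 and Smith normal form diag(1,1,1,1,1,1,1,1).

∂_2: C_2 → C_1 sends each 2-simplex [p,q,r] to [q,r] − [p,r] + [p,q]. For instance
  ∂GJM = JM − GM + GJ,
  ∂DEM = EM − DM + DE.
The resulting 27×18 matrix has rank 17, and its Smith normal form has invariant factors (1,1,1,1,1,1,1,1,1,1,1,1,1,1,1,1,1).

Now H_k = ker ∂_k / im ∂_{k+1}, so:

  H_0: rank C_0 − rank ∂_1 = 9 − 8 = 1, and the invariant factors of ∂_1 are all 1, so H_0 = Z.
  H_1: rank ker ∂_1 − rank ∂_2 = (27 − 8) − 17 = 2, and the invariant factors of ∂_2 are all 1, so H_1 = Z^2.
  H_2: rank ker ∂_2 − rank ∂_3 = (18 − 17) − 0 = 1, and there is no ∂_3, so H_2 = Z.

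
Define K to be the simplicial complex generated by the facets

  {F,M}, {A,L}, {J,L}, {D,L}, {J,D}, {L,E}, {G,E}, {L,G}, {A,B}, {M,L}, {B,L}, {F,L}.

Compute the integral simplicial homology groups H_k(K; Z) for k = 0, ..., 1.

H_0 = Z,  H_1 = Z^4.

Order the vertices as A < B < D < E < F < G < J < L < M. Listing each simplex with vertices in this order, K has dimension 1 with simplices:

  0-simplices (9): A, B, D, E, F, G, J, L, M
  1-simplices (12): AB, AL, BL, DJ, DL, EG, EL, FL, FM, GL, JL, LM

giving chain groups C_0 ≅ Z^9, C_1 ≅ Z^12.

The boundary map ∂_1: C_1 → C_0 is given by ∂[p,q] = [q] − [p].
This gives a 9×12 integer matrix of rank 8; reducing to Smith normal form yields diagonal entries (1,1,1,1,1,1,1,1).

From H_k ≅ ker(∂_k) / im(∂_{k+1}) we obtain:

  H_0: rank C_0 − rank ∂_1 = 9 − 8 = 1, and the invariant factors of ∂_1 are all 1, so H_0 = Z.
  H_1: rank ker ∂_1 − rank ∂_2 = (12 − 8) − 0 = 4, and there is no ∂_2, so H_1 = Z^4.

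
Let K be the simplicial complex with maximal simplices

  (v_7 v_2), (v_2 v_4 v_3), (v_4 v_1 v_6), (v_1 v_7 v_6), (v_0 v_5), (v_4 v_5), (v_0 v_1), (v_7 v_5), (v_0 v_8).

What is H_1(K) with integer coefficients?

We work with the vertex ordering v_0 < v_1 < v_2 < v_3 < v_4 < v_5 < v_6 < v_7 < v_8. The simplices of K, each written with vertices in increasing order, are:

  0-simplices (9): [v_0], [v_1], [v_2], [v_3], [v_4], [v_5], [v_6], [v_7], [v_8]
  1-simplices (14): [v_0,v_1], [v_0,v_5], [v_0,v_8], [v_1,v_4], [v_1,v_6], [v_1,v_7], [v_2,v_3], [v_2,v_4], [v_2,v_7], [v_3,v_4], [v_4,v_5], [v_4,v_6], [v_5,v_7], [v_6,v_7]
  2-simplices (3): [v_1,v_4,v_6], [v_1,v_6,v_7], [v_2,v_3,v_4]

Hence C_0 ≅ Z^9, C_1 ≅ Z^14, C_2 ≅ Z^3.

∂_1: C_1 → C_0 maps an edge to its endpoints' difference, ∂[p,q] = q − p.
The resulting 9×14 matrix has rank 8, and its Smith normal form has invariant factors (1,1,1,1,1,1,1,1).

The boundary map ∂_2: C_2 → C_1 sends each 2-simplex [p,q,r] to [q,r] − [p,r] + [p,q]. For instance
  ∂[v_1,v_6,v_7] = [v_6,v_7] − [v_1,v_7] + [v_1,v_6],
  ∂[v_2,v_3,v_4] = [v_3,v_4] − [v_2,v_4] + [v_2,v_3].
This gives a 14×3 integer matrix of rank 3; reducing to Smith normal form yields diagonal entries (1,1,1).

From H_k ≅ ker(∂_k) / im(∂_{k+1}) we obtain:

  H_1: rank ker ∂_1 − rank ∂_2 = (14 − 8) − 3 = 3, and the invariant factors of ∂_2 are all 1, so H_1 ≅ Z^3.

H_1 = Z^3.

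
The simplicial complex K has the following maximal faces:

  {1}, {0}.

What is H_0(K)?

K has 2 vertices.
rank ∂_0 = 0, rank ∂_1 = 0 ⇒ b_0 = 2 − 0 − 0 = 2. So H_0 ≅ Z^2.

H_0 = Z^2.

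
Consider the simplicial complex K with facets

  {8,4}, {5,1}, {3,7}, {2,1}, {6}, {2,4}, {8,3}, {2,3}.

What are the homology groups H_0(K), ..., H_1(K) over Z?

H_0 ≅ Z^2,  H_1 ≅ Z.

Fix the vertex order 1 < 2 < 3 < 4 < 5 < 6 < 7 < 8 and write every simplex with vertices in increasing order. Then dim K = 1 and the simplices of K are:

  0-simplices (8): [1], [2], [3], [4], [5], [6], [7], [8]
  1-simplices (7): [1,2], [1,5], [2,3], [2,4], [3,7], [3,8], [4,8]

Hence C_0 ≅ Z^8, C_1 ≅ Z^7.

The boundary map ∂_1: C_1 → C_0 sends each edge [p,q] (with p < q) to q − p.
As a 8×7 matrix over Z this has rank 6, with invariant factors (1,1,1,1,1,1).

From H_k ≅ ker(∂_k) / im(∂_{k+1}) we obtain:

  H_0: rank C_0 − rank ∂_1 = 8 − 6 = 2, and the invariant factors of ∂_1 are all 1, so H_0 = Z^2.
  H_1: rank ker ∂_1 − rank ∂_2 = (7 − 6) − 0 = 1, and there is no ∂_2, so H_1 = Z.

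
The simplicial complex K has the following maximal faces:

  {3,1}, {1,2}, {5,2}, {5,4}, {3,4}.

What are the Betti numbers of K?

b_0 = 1, b_1 = 1.

Take the total order 1 < 2 < 3 < 4 < 5 on the vertex set. Then K (dimension 1) consists of the simplices:

  0-simplices (5): [1], [2], [3], [4], [5]
  1-simplices (5): [1,2], [1,3], [2,5], [3,4], [4,5]

Hence C_0 ≅ Z^5, C_1 ≅ Z^5.

Boundary ∂_1: C_1 → C_0 sends each edge [p,q] (with p < q) to q − p.
The resulting 5×5 matrix has rank 4, and its Smith normal form has invariant factors (1,1,1,1).

Reading off H_k = ker ∂_k / im ∂_{k+1}:

  H_0: rank C_0 − rank ∂_1 = 5 − 4 = 1, and the invariant factors of ∂_1 are all 1, so H_0 = Z.
  H_1: rank ker ∂_1 − rank ∂_2 = (5 − 4) − 0 = 1, and there is no ∂_2, so H_1 = Z.

As a check, the Euler characteristic is 5 − 5 = 0, which agrees with 1 − 1 = 0.
(K is a triangulation of the circle S^1.)

Hence the Betti numbers are b_0 = 1, b_1 = 1.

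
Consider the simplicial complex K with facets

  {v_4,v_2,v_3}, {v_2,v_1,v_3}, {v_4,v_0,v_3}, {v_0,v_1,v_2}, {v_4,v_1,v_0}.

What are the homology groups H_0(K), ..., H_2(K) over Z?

H_0 = Z,  H_1 = Z,  H_2 = 0.

We work with the vertex ordering v_0 < v_1 < v_2 < v_3 < v_4. The simplices of K, each written with vertices in increasing order, are:

  0-simplices (5): [v_0], [v_1], [v_2], [v_3], [v_4]
  1-simplices (10): [v_0,v_1], [v_0,v_2], [v_0,v_3], [v_0,v_4], [v_1,v_2], [v_1,v_3], [v_1,v_4], [v_2,v_3], [v_2,v_4], [v_3,v_4]
  2-simplices (5): [v_0,v_1,v_2], [v_0,v_1,v_4], [v_0,v_3,v_4], [v_1,v_2,v_3], [v_2,v_3,v_4]

giving chain groups C_0 ≅ Z^5, C_1 ≅ Z^10, C_2 ≅ Z^5.

The boundary map ∂_1: C_1 → C_0 is given by ∂[p,q] = [q] − [p]. For instance
  ∂[v_1,v_2] = [v_2] − [v_1].
The resulting 5×10 matrix has rank 4, and its Smith normal form has invariant factors (1,1,1,1).

The boundary map ∂_2: C_2 → C_1 maps a triangle to the signed sum of its edges. For instance
  ∂[v_1,v_2,v_3] = [v_2,v_3] − [v_1,v_3] + [v_1,v_2],
  ∂[v_2,v_3,v_4] = [v_3,v_4] − [v_2,v_4] + [v_2,v_3].
This gives a 10×5 integer matrix of rank 5; reducing to Smith normal form yields diagonal entries (1,1,1,1,1).

From H_k ≅ ker(∂_k) / im(∂_{k+1}) we obtain:

  H_0: rank C_0 − rank ∂_1 = 5 − 4 = 1, and the invariant factors of ∂_1 are all 1, so H_0 ≅ Z.
  H_1: rank ker ∂_1 − rank ∂_2 = (10 − 4) − 5 = 1, and the invariant factors of ∂_2 are all 1, so H_1 ≅ Z.
  H_2: rank ker ∂_2 − rank ∂_3 = (5 − 5) − 0 = 0, and there is no ∂_3, so H_2 ≅ 0.

(K is a triangulation of the Möbius band.)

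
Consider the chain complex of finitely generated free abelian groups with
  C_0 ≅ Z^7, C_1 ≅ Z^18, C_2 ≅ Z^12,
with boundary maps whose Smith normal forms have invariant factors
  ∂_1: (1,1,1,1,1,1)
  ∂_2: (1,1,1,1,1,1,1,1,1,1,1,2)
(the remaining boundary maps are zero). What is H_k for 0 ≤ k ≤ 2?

H_0 = Z,  H_1 = Z/2,  H_2 = 0.

H_0: b_0 = 7 − 0 − 6 = 1; torsion from ∂_1 factors > 1: none. So H_0 = Z.
H_1: b_1 = 18 − 6 − 12 = 0; torsion from ∂_2 factors > 1: [2]. So H_1 = Z/2.
H_2: b_2 = 12 − 12 − 0 = 0; torsion from ∂_3 factors > 1: none. So H_2 = 0.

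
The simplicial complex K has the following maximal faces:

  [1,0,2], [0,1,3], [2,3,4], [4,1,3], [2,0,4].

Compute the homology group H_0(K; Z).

H_0 = Z.

We work with the vertex ordering 0 < 1 < 2 < 3 < 4. The simplices of K, each written with vertices in increasing order, are:

  0-simplices (5): [0], [1], [2], [3], [4]
  1-simplices (10): [0,1], [0,2], [0,3], [0,4], [1,2], [1,3], [1,4], [2,3], [2,4], [3,4]
  2-simplices (5): [0,1,2], [0,1,3], [0,2,4], [1,3,4], [2,3,4]

Hence C_0 ≅ Z^5, C_1 ≅ Z^10, C_2 ≅ Z^5.

The boundary map ∂_1: C_1 → C_0 sends each edge [p,q] (with p < q) to q − p.
The 5×10 boundary matrix has rank 4 and Smith normal form diag(1,1,1,1).

Boundary ∂_2: C_2 → C_1 maps a triangle to the signed sum of its edges. For instance
  ∂[1,3,4] = [3,4] − [1,4] + [1,3],
  ∂[0,1,2] = [1,2] − [0,2] + [0,1].
As a 10×5 matrix over Z this has rank 5, with invariant factors (1,1,1,1,1).

Now H_k = ker ∂_k / im ∂_{k+1}, so:

  H_0: rank C_0 − rank ∂_1 = 5 − 4 = 1, and the invariant factors of ∂_1 are all 1, so H_0 = Z.

(K is a triangulation of the Möbius band.)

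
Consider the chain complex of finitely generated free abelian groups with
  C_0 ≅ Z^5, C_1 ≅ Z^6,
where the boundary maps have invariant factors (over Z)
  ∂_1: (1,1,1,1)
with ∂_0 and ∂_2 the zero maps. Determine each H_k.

H_0 ≅ Z,  H_1 ≅ Z^2.

H_0: b_0 = 5 − 0 − 4 = 1; torsion from ∂_1 factors > 1: none. So H_0 ≅ Z.
H_1: b_1 = 6 − 4 − 0 = 2; torsion from ∂_2 factors > 1: none. So H_1 ≅ Z^2.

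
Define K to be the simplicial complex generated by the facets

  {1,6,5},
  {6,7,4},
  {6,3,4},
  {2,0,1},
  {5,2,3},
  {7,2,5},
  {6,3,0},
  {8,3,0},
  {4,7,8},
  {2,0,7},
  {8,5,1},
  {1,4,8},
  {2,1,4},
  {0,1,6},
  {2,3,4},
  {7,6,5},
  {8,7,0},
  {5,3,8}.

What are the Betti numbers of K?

We work with the vertex ordering 0 < 1 < 2 < 3 < 4 < 5 < 6 < 7 < 8. The simplices of K, each written with vertices in increasing order, are:

  0-simplices (9): [0], [1], [2], [3], [4], [5], [6], [7], [8]
  1-simplices (27): (27 of them)
  2-simplices (18): [0,1,2], [0,1,6], [0,2,7], [0,3,6], [0,3,8], [0,7,8], [1,2,4], [1,4,8], [1,5,6], [1,5,8], [2,3,4], [2,3,5], [2,5,7], [3,4,6], [3,5,8], [4,6,7], [4,7,8], [5,6,7]

giving chain groups C_0 ≅ Z^9, C_1 ≅ Z^27, C_2 ≅ Z^18.

∂_1: C_1 → C_0 is given by ∂[p,q] = [q] − [p].
The 9×27 boundary matrix has rank 8 and Smith normal form diag(1,1,1,1,1,1,1,1).

∂_2: C_2 → C_1 sends each 2-simplex [p,q,r] to [q,r] − [p,r] + [p,q]. For instance
  ∂[1,5,8] = [5,8] − [1,8] + [1,5],
  ∂[0,7,8] = [7,8] − [0,8] + [0,7].
The resulting 27×18 matrix has rank 17, and its Smith normal form has invariant factors (1,1,1,1,1,1,1,1,1,1,1,1,1,1,1,1,1).

Reading off H_k = ker ∂_k / im ∂_{k+1}:

  H_0: rank C_0 − rank ∂_1 = 9 − 8 = 1, and the invariant factors of ∂_1 are all 1, so H_0 = Z.
  H_1: rank ker ∂_1 − rank ∂_2 = (27 − 8) − 17 = 2, and the invariant factors of ∂_2 are all 1, so H_1 = Z^2.
  H_2: rank ker ∂_2 − rank ∂_3 = (18 − 17) − 0 = 1, and there is no ∂_3, so H_2 = Z.

As a check, the Euler characteristic is 9 − 27 + 18 = 0, which agrees with 1 − 2 + 1 = 0.

Hence the Betti numbers are b_0 = 1, b_1 = 2, b_2 = 1.

b_0 = 1, b_1 = 2, b_2 = 1.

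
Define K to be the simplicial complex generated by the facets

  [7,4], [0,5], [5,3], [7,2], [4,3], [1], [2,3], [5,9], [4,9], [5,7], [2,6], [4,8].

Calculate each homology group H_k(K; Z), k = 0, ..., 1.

H_0 = Z^2,  H_1 = Z^3.

Take the total order 0 < 1 < 2 < 3 < 4 < 5 < 6 < 7 < 8 < 9 on the vertex set. Then K (dimension 1) consists of the simplices:

  0-simplices (10): [0], [1], [2], [3], [4], [5], [6], [7], [8], [9]
  1-simplices (11): [0,5], [2,3], [2,6], [2,7], [3,4], [3,5], [4,7], [4,8], [4,9], [5,7], [5,9]

giving chain groups C_0 ≅ Z^10, C_1 ≅ Z^11.

The boundary map ∂_1: C_1 → C_0 sends each edge [p,q] (with p < q) to q − p.
The resulting 10×11 matrix has rank 8, and its Smith normal form has invariant factors (1,1,1,1,1,1,1,1).

From H_k ≅ ker(∂_k) / im(∂_{k+1}) we obtain:

  H_0: rank C_0 − rank ∂_1 = 10 − 8 = 2, and the invariant factors of ∂_1 are all 1, so H_0 ≅ Z^2.
  H_1: rank ker ∂_1 − rank ∂_2 = (11 − 8) − 0 = 3, and there is no ∂_2, so H_1 ≅ Z^3.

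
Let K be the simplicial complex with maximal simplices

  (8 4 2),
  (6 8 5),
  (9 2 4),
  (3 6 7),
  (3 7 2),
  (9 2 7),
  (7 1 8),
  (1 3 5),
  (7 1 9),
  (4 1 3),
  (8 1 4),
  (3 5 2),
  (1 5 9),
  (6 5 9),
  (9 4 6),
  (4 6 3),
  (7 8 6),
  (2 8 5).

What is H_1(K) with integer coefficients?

H_1 = Z^2.

Take the total order 1 < 2 < 3 < 4 < 5 < 6 < 7 < 8 < 9 on the vertex set. Then K (dimension 2) consists of the simplices:

  0-simplices (9): [1], [2], [3], [4], [5], [6], [7], [8], [9]
  1-simplices (27): (27 of them)
  2-simplices (18): [1,3,4], [1,3,5], [1,4,8], [1,5,9], [1,7,8], [1,7,9], [2,3,5], [2,3,7], [2,4,8], [2,4,9], [2,5,8], [2,7,9], [3,4,6], [3,6,7], [4,6,9], [5,6,8], [5,6,9], [6,7,8]

so the chain groups are C_0 ≅ Z^9, C_1 ≅ Z^27, C_2 ≅ Z^18.

∂_1: C_1 → C_0 is given by ∂[p,q] = [q] − [p]. For instance
  ∂[3,4] = [4] − [3].
This gives a 9×27 integer matrix of rank 8; reducing to Smith normal form yields diagonal entries (1,1,1,1,1,1,1,1).

The boundary map ∂_2: C_2 → C_1 maps a triangle to the signed sum of its edges. For instance
  ∂[4,6,9] = [6,9] − [4,9] + [4,6],
  ∂[3,6,7] = [6,7] − [3,7] + [3,6].
As a 27×18 matrix over Z this has rank 17, with invariant factors (1,1,1,1,1,1,1,1,1,1,1,1,1,1,1,1,1).

Computing H_k = (kernel of ∂_k) / (image of ∂_{k+1}):

  H_1: rank ker ∂_1 − rank ∂_2 = (27 − 8) − 17 = 2, and the invariant factors of ∂_2 are all 1, so H_1 = Z^2.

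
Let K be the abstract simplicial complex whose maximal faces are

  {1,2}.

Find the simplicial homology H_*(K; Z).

H_0 = Z,  H_1 = 0.

We work with the vertex ordering 1 < 2. The simplices of K, each written with vertices in increasing order, are:

  0-simplices (2): [1], [2]
  1-simplices (1): [1,2]

so the chain groups are C_0 ≅ Z^2, C_1 ≅ Z^1.

The boundary map ∂_1: C_1 → C_0 sends each edge [p,q] (with p < q) to q − p. For instance
  ∂[1,2] = [2] − [1].
This gives a 2×1 integer matrix of rank 1; reducing to Smith normal form yields diagonal entries (1).

From H_k ≅ ker(∂_k) / im(∂_{k+1}) we obtain:

  H_0: rank C_0 − rank ∂_1 = 2 − 1 = 1, and the invariant factors of ∂_1 are all 1, so H_0 ≅ Z.
  H_1: rank ker ∂_1 − rank ∂_2 = (1 − 1) − 0 = 0, and there is no ∂_2, so H_1 ≅ 0.

(K is a triangulation of the 1-simplex.)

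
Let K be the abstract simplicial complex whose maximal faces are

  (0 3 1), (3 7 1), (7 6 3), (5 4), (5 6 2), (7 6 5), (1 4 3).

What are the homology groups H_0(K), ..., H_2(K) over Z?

H_0 = Z,  H_1 = Z,  H_2 = 0.

Order the vertices as 0 < 1 < 2 < 3 < 4 < 5 < 6 < 7. Listing each simplex with vertices in this order, K has dimension 2 with simplices:

  0-simplices (8): [0], [1], [2], [3], [4], [5], [6], [7]
  1-simplices (14): [0,1], [0,3], [1,3], [1,4], [1,7], [2,5], [2,6], [3,4], [3,6], [3,7], [4,5], [5,6], [5,7], [6,7]
  2-simplices (6): [0,1,3], [1,3,4], [1,3,7], [2,5,6], [3,6,7], [5,6,7]

giving chain groups C_0 ≅ Z^8, C_1 ≅ Z^14, C_2 ≅ Z^6.

The boundary map ∂_1: C_1 → C_0 maps an edge to its endpoints' difference, ∂[p,q] = q − p.
The 8×14 boundary matrix has rank 7 and Smith normal form diag(1,1,1,1,1,1,1).

∂_2: C_2 → C_1 maps a triangle to the signed sum of its edges. For instance
  ∂[2,5,6] = [5,6] − [2,6] + [2,5],
  ∂[5,6,7] = [6,7] − [5,7] + [5,6].
As a 14×6 matrix over Z this has rank 6, with invariant factors (1,1,1,1,1,1).

Now H_k = ker ∂_k / im ∂_{k+1}, so:

  H_0: rank C_0 − rank ∂_1 = 8 − 7 = 1, and the invariant factors of ∂_1 are all 1, so H_0 ≅ Z.
  H_1: rank ker ∂_1 − rank ∂_2 = (14 − 7) − 6 = 1, and the invariant factors of ∂_2 are all 1, so H_1 ≅ Z.
  H_2: rank ker ∂_2 − rank ∂_3 = (6 − 6) − 0 = 0, and there is no ∂_3, so H_2 ≅ 0.

As a check, the Euler characteristic is 8 − 14 + 6 = 0, which agrees with 1 − 1 + 0 = 0.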